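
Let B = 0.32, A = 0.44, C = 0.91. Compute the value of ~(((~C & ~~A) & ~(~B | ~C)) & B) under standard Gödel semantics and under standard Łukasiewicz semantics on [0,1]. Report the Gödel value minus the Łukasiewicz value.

Gödel evaluation:
  ~C: Gödel ¬ of 0.91 = 0 (operand ≠ 0)
  ~A: Gödel ¬ of 0.44 = 0 (operand ≠ 0)
  ~~A: Gödel ¬ of 0 = 1 (operand is 0)
  (~C & ~~A) = min(0, 1) = 0
  ~B: Gödel ¬ of 0.32 = 0 (operand ≠ 0)
  ~C: Gödel ¬ of 0.91 = 0 (operand ≠ 0)
  (~B | ~C) = max(0, 0) = 0
  ~(~B | ~C): Gödel ¬ of 0 = 1 (operand is 0)
  ((~C & ~~A) & ~(~B | ~C)) = min(0, 1) = 0
  (((~C & ~~A) & ~(~B | ~C)) & B) = min(0, 0.32) = 0
  ~(((~C & ~~A) & ~(~B | ~C)) & B): Gödel ¬ of 0 = 1 (operand is 0)
  Gödel value = 1
Łukasiewicz evaluation:
  ~C: Łukasiewicz ¬ gives 1 − 0.91 = 0.09
  ~A: Łukasiewicz ¬ gives 1 − 0.44 = 0.56
  ~~A: Łukasiewicz ¬ gives 1 − 0.56 = 0.44
  (~C & ~~A) = min(0.09, 0.44) = 0.09
  ~B: Łukasiewicz ¬ gives 1 − 0.32 = 0.68
  ~C: Łukasiewicz ¬ gives 1 − 0.91 = 0.09
  (~B | ~C) = max(0.68, 0.09) = 0.68
  ~(~B | ~C): Łukasiewicz ¬ gives 1 − 0.68 = 0.32
  ((~C & ~~A) & ~(~B | ~C)) = min(0.09, 0.32) = 0.09
  (((~C & ~~A) & ~(~B | ~C)) & B) = min(0.09, 0.32) = 0.09
  ~(((~C & ~~A) & ~(~B | ~C)) & B): Łukasiewicz ¬ gives 1 − 0.09 = 0.91
  Łukasiewicz value = 0.91
Difference: 1 − 0.91 = 0.09

0.09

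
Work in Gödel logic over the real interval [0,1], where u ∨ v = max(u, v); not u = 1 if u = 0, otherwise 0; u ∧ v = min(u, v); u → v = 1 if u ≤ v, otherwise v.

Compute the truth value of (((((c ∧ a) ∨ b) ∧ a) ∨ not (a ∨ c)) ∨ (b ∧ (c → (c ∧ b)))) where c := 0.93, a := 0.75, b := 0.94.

0.94

(c ∧ a) = min(0.93, 0.75) = 0.75
((c ∧ a) ∨ b) = max(0.75, 0.94) = 0.94
(((c ∧ a) ∨ b) ∧ a) = min(0.94, 0.75) = 0.75
(a ∨ c) = max(0.75, 0.93) = 0.93
not (a ∨ c): Gödel ¬ of 0.93 = 0 (operand ≠ 0)
((((c ∧ a) ∨ b) ∧ a) ∨ not (a ∨ c)) = max(0.75, 0) = 0.75
(c ∧ b) = min(0.93, 0.94) = 0.93
(c → (c ∧ b)): 0.93 ≤ 0.93, so result = 1
(b ∧ (c → (c ∧ b))) = min(0.94, 1) = 0.94
(((((c ∧ a) ∨ b) ∧ a) ∨ not (a ∨ c)) ∨ (b ∧ (c → (c ∧ b)))) = max(0.75, 0.94) = 0.94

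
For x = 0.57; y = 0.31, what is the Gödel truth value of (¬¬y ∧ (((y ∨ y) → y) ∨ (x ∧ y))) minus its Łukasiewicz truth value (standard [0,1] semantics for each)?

0.69

Gödel evaluation:
  ¬y: Gödel ¬ of 0.31 = 0 (operand ≠ 0)
  ¬¬y: Gödel ¬ of 0 = 1 (operand is 0)
  (y ∨ y) = max(0.31, 0.31) = 0.31
  ((y ∨ y) → y): 0.31 ≤ 0.31, so result = 1
  (x ∧ y) = min(0.57, 0.31) = 0.31
  (((y ∨ y) → y) ∨ (x ∧ y)) = max(1, 0.31) = 1
  (¬¬y ∧ (((y ∨ y) → y) ∨ (x ∧ y))) = min(1, 1) = 1
  Gödel value = 1
Łukasiewicz evaluation:
  ¬y: Łukasiewicz ¬ gives 1 − 0.31 = 0.69
  ¬¬y: Łukasiewicz ¬ gives 1 − 0.69 = 0.31
  (y ∨ y) = max(0.31, 0.31) = 0.31
  ((y ∨ y) → y): min(1, 1 − 0.31 + 0.31) = 1
  (x ∧ y) = min(0.57, 0.31) = 0.31
  (((y ∨ y) → y) ∨ (x ∧ y)) = max(1, 0.31) = 1
  (¬¬y ∧ (((y ∨ y) → y) ∨ (x ∧ y))) = min(0.31, 1) = 0.31
  Łukasiewicz value = 0.31
Difference: 1 − 0.31 = 0.69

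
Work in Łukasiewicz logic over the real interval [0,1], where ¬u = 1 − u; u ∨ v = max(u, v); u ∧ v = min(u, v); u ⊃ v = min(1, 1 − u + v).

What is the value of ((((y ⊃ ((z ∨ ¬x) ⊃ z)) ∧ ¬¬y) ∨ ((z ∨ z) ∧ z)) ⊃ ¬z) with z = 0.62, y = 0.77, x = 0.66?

¬x: Łukasiewicz ¬ gives 1 − 0.66 = 0.34
(z ∨ ¬x) = max(0.62, 0.34) = 0.62
((z ∨ ¬x) ⊃ z): min(1, 1 − 0.62 + 0.62) = 1
(y ⊃ ((z ∨ ¬x) ⊃ z)): min(1, 1 − 0.77 + 1) = 1
¬y: Łukasiewicz ¬ gives 1 − 0.77 = 0.23
¬¬y: Łukasiewicz ¬ gives 1 − 0.23 = 0.77
((y ⊃ ((z ∨ ¬x) ⊃ z)) ∧ ¬¬y) = min(1, 0.77) = 0.77
(z ∨ z) = max(0.62, 0.62) = 0.62
((z ∨ z) ∧ z) = min(0.62, 0.62) = 0.62
(((y ⊃ ((z ∨ ¬x) ⊃ z)) ∧ ¬¬y) ∨ ((z ∨ z) ∧ z)) = max(0.77, 0.62) = 0.77
¬z: Łukasiewicz ¬ gives 1 − 0.62 = 0.38
((((y ⊃ ((z ∨ ¬x) ⊃ z)) ∧ ¬¬y) ∨ ((z ∨ z) ∧ z)) ⊃ ¬z): min(1, 1 − 0.77 + 0.38) = 0.61

0.61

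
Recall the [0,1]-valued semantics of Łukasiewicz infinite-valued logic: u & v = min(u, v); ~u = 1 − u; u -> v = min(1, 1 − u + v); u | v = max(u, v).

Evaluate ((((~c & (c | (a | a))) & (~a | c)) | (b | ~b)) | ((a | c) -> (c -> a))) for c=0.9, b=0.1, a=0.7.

~c: Łukasiewicz ¬ gives 1 − 0.9 = 0.1
(a | a) = max(0.7, 0.7) = 0.7
(c | (a | a)) = max(0.9, 0.7) = 0.9
(~c & (c | (a | a))) = min(0.1, 0.9) = 0.1
~a: Łukasiewicz ¬ gives 1 − 0.7 = 0.3
(~a | c) = max(0.3, 0.9) = 0.9
((~c & (c | (a | a))) & (~a | c)) = min(0.1, 0.9) = 0.1
~b: Łukasiewicz ¬ gives 1 − 0.1 = 0.9
(b | ~b) = max(0.1, 0.9) = 0.9
(((~c & (c | (a | a))) & (~a | c)) | (b | ~b)) = max(0.1, 0.9) = 0.9
(a | c) = max(0.7, 0.9) = 0.9
(c -> a): min(1, 1 − 0.9 + 0.7) = 0.8
((a | c) -> (c -> a)): min(1, 1 − 0.9 + 0.8) = 0.9
((((~c & (c | (a | a))) & (~a | c)) | (b | ~b)) | ((a | c) -> (c -> a))) = max(0.9, 0.9) = 0.9

0.90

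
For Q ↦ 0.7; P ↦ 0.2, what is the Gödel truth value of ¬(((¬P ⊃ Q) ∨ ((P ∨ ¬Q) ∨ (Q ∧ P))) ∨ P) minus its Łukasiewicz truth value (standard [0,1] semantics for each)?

-0.10

Gödel evaluation:
  ¬P: Gödel ¬ of 0.2 = 0 (operand ≠ 0)
  (¬P ⊃ Q): 0 ≤ 0.7, so result = 1
  ¬Q: Gödel ¬ of 0.7 = 0 (operand ≠ 0)
  (P ∨ ¬Q) = max(0.2, 0) = 0.2
  (Q ∧ P) = min(0.7, 0.2) = 0.2
  ((P ∨ ¬Q) ∨ (Q ∧ P)) = max(0.2, 0.2) = 0.2
  ((¬P ⊃ Q) ∨ ((P ∨ ¬Q) ∨ (Q ∧ P))) = max(1, 0.2) = 1
  (((¬P ⊃ Q) ∨ ((P ∨ ¬Q) ∨ (Q ∧ P))) ∨ P) = max(1, 0.2) = 1
  ¬(((¬P ⊃ Q) ∨ ((P ∨ ¬Q) ∨ (Q ∧ P))) ∨ P): Gödel ¬ of 1 = 0 (operand ≠ 0)
  Gödel value = 0
Łukasiewicz evaluation:
  ¬P: Łukasiewicz ¬ gives 1 − 0.2 = 0.8
  (¬P ⊃ Q): min(1, 1 − 0.8 + 0.7) = 0.9
  ¬Q: Łukasiewicz ¬ gives 1 − 0.7 = 0.3
  (P ∨ ¬Q) = max(0.2, 0.3) = 0.3
  (Q ∧ P) = min(0.7, 0.2) = 0.2
  ((P ∨ ¬Q) ∨ (Q ∧ P)) = max(0.3, 0.2) = 0.3
  ((¬P ⊃ Q) ∨ ((P ∨ ¬Q) ∨ (Q ∧ P))) = max(0.9, 0.3) = 0.9
  (((¬P ⊃ Q) ∨ ((P ∨ ¬Q) ∨ (Q ∧ P))) ∨ P) = max(0.9, 0.2) = 0.9
  ¬(((¬P ⊃ Q) ∨ ((P ∨ ¬Q) ∨ (Q ∧ P))) ∨ P): Łukasiewicz ¬ gives 1 − 0.9 = 0.1
  Łukasiewicz value = 0.1
Difference: 0 − 0.1 = -0.10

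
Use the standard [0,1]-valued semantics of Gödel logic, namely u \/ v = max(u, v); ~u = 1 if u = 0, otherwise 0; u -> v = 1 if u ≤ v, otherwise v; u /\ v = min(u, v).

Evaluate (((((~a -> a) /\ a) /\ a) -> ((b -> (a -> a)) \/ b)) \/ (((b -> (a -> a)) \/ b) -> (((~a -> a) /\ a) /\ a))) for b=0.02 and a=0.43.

~a: Gödel ¬ of 0.43 = 0 (operand ≠ 0)
(~a -> a): 0 ≤ 0.43, so result = 1
((~a -> a) /\ a) = min(1, 0.43) = 0.43
(((~a -> a) /\ a) /\ a) = min(0.43, 0.43) = 0.43
(a -> a): 0.43 ≤ 0.43, so result = 1
(b -> (a -> a)): 0.02 ≤ 1, so result = 1
((b -> (a -> a)) \/ b) = max(1, 0.02) = 1
((((~a -> a) /\ a) /\ a) -> ((b -> (a -> a)) \/ b)): 0.43 ≤ 1, so result = 1
(a -> a): 0.43 ≤ 0.43, so result = 1
(b -> (a -> a)): 0.02 ≤ 1, so result = 1
((b -> (a -> a)) \/ b) = max(1, 0.02) = 1
~a: Gödel ¬ of 0.43 = 0 (operand ≠ 0)
(~a -> a): 0 ≤ 0.43, so result = 1
((~a -> a) /\ a) = min(1, 0.43) = 0.43
(((~a -> a) /\ a) /\ a) = min(0.43, 0.43) = 0.43
(((b -> (a -> a)) \/ b) -> (((~a -> a) /\ a) /\ a)): 1 > 0.43, so result = 0.43
(((((~a -> a) /\ a) /\ a) -> ((b -> (a -> a)) \/ b)) \/ (((b -> (a -> a)) \/ b) -> (((~a -> a) /\ a) /\ a))) = max(1, 0.43) = 1

1.00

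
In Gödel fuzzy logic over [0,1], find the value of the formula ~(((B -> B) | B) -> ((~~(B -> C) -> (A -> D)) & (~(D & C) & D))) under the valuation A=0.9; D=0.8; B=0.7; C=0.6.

(B -> B): 0.7 ≤ 0.7, so result = 1
((B -> B) | B) = max(1, 0.7) = 1
(B -> C): 0.7 > 0.6, so result = 0.6
~(B -> C): Gödel ¬ of 0.6 = 0 (operand ≠ 0)
~~(B -> C): Gödel ¬ of 0 = 1 (operand is 0)
(A -> D): 0.9 > 0.8, so result = 0.8
(~~(B -> C) -> (A -> D)): 1 > 0.8, so result = 0.8
(D & C) = min(0.8, 0.6) = 0.6
~(D & C): Gödel ¬ of 0.6 = 0 (operand ≠ 0)
(~(D & C) & D) = min(0, 0.8) = 0
((~~(B -> C) -> (A -> D)) & (~(D & C) & D)) = min(0.8, 0) = 0
(((B -> B) | B) -> ((~~(B -> C) -> (A -> D)) & (~(D & C) & D))): 1 > 0, so result = 0
~(((B -> B) | B) -> ((~~(B -> C) -> (A -> D)) & (~(D & C) & D))): Gödel ¬ of 0 = 1 (operand is 0)

1.00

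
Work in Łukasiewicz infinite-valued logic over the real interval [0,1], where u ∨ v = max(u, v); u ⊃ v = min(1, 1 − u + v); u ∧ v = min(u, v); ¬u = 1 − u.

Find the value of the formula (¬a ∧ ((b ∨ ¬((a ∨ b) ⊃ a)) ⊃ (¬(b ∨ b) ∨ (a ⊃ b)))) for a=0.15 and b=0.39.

¬a: Łukasiewicz ¬ gives 1 − 0.15 = 0.85
(a ∨ b) = max(0.15, 0.39) = 0.39
((a ∨ b) ⊃ a): min(1, 1 − 0.39 + 0.15) = 0.76
¬((a ∨ b) ⊃ a): Łukasiewicz ¬ gives 1 − 0.76 = 0.24
(b ∨ ¬((a ∨ b) ⊃ a)) = max(0.39, 0.24) = 0.39
(b ∨ b) = max(0.39, 0.39) = 0.39
¬(b ∨ b): Łukasiewicz ¬ gives 1 − 0.39 = 0.61
(a ⊃ b): min(1, 1 − 0.15 + 0.39) = 1
(¬(b ∨ b) ∨ (a ⊃ b)) = max(0.61, 1) = 1
((b ∨ ¬((a ∨ b) ⊃ a)) ⊃ (¬(b ∨ b) ∨ (a ⊃ b))): min(1, 1 − 0.39 + 1) = 1
(¬a ∧ ((b ∨ ¬((a ∨ b) ⊃ a)) ⊃ (¬(b ∨ b) ∨ (a ⊃ b)))) = min(0.85, 1) = 0.85

0.85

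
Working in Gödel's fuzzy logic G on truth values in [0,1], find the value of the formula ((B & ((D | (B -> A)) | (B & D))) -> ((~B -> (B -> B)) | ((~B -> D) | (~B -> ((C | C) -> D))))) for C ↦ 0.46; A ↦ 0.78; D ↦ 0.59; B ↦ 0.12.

(B -> A): 0.12 ≤ 0.78, so result = 1
(D | (B -> A)) = max(0.59, 1) = 1
(B & D) = min(0.12, 0.59) = 0.12
((D | (B -> A)) | (B & D)) = max(1, 0.12) = 1
(B & ((D | (B -> A)) | (B & D))) = min(0.12, 1) = 0.12
~B: Gödel ¬ of 0.12 = 0 (operand ≠ 0)
(B -> B): 0.12 ≤ 0.12, so result = 1
(~B -> (B -> B)): 0 ≤ 1, so result = 1
~B: Gödel ¬ of 0.12 = 0 (operand ≠ 0)
(~B -> D): 0 ≤ 0.59, so result = 1
~B: Gödel ¬ of 0.12 = 0 (operand ≠ 0)
(C | C) = max(0.46, 0.46) = 0.46
((C | C) -> D): 0.46 ≤ 0.59, so result = 1
(~B -> ((C | C) -> D)): 0 ≤ 1, so result = 1
((~B -> D) | (~B -> ((C | C) -> D))) = max(1, 1) = 1
((~B -> (B -> B)) | ((~B -> D) | (~B -> ((C | C) -> D)))) = max(1, 1) = 1
((B & ((D | (B -> A)) | (B & D))) -> ((~B -> (B -> B)) | ((~B -> D) | (~B -> ((C | C) -> D))))): 0.12 ≤ 1, so result = 1

1.00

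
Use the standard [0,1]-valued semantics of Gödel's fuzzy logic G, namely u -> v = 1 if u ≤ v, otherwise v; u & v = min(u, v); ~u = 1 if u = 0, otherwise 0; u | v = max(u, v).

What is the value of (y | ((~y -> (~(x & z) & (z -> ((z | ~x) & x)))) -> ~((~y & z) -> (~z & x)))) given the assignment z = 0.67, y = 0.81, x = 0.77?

0.81

~y: Gödel ¬ of 0.81 = 0 (operand ≠ 0)
(x & z) = min(0.77, 0.67) = 0.67
~(x & z): Gödel ¬ of 0.67 = 0 (operand ≠ 0)
~x: Gödel ¬ of 0.77 = 0 (operand ≠ 0)
(z | ~x) = max(0.67, 0) = 0.67
((z | ~x) & x) = min(0.67, 0.77) = 0.67
(z -> ((z | ~x) & x)): 0.67 ≤ 0.67, so result = 1
(~(x & z) & (z -> ((z | ~x) & x))) = min(0, 1) = 0
(~y -> (~(x & z) & (z -> ((z | ~x) & x)))): 0 ≤ 0, so result = 1
~y: Gödel ¬ of 0.81 = 0 (operand ≠ 0)
(~y & z) = min(0, 0.67) = 0
~z: Gödel ¬ of 0.67 = 0 (operand ≠ 0)
(~z & x) = min(0, 0.77) = 0
((~y & z) -> (~z & x)): 0 ≤ 0, so result = 1
~((~y & z) -> (~z & x)): Gödel ¬ of 1 = 0 (operand ≠ 0)
((~y -> (~(x & z) & (z -> ((z | ~x) & x)))) -> ~((~y & z) -> (~z & x))): 1 > 0, so result = 0
(y | ((~y -> (~(x & z) & (z -> ((z | ~x) & x)))) -> ~((~y & z) -> (~z & x)))) = max(0.81, 0) = 0.81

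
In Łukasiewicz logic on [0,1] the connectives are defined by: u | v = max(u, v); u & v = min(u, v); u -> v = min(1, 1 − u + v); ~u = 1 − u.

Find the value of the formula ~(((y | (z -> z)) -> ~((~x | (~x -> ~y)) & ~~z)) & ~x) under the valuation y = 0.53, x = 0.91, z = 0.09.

0.91

(z -> z): min(1, 1 − 0.09 + 0.09) = 1
(y | (z -> z)) = max(0.53, 1) = 1
~x: Łukasiewicz ¬ gives 1 − 0.91 = 0.09
~x: Łukasiewicz ¬ gives 1 − 0.91 = 0.09
~y: Łukasiewicz ¬ gives 1 − 0.53 = 0.47
(~x -> ~y): min(1, 1 − 0.09 + 0.47) = 1
(~x | (~x -> ~y)) = max(0.09, 1) = 1
~z: Łukasiewicz ¬ gives 1 − 0.09 = 0.91
~~z: Łukasiewicz ¬ gives 1 − 0.91 = 0.09
((~x | (~x -> ~y)) & ~~z) = min(1, 0.09) = 0.09
~((~x | (~x -> ~y)) & ~~z): Łukasiewicz ¬ gives 1 − 0.09 = 0.91
((y | (z -> z)) -> ~((~x | (~x -> ~y)) & ~~z)): min(1, 1 − 1 + 0.91) = 0.91
~x: Łukasiewicz ¬ gives 1 − 0.91 = 0.09
(((y | (z -> z)) -> ~((~x | (~x -> ~y)) & ~~z)) & ~x) = min(0.91, 0.09) = 0.09
~(((y | (z -> z)) -> ~((~x | (~x -> ~y)) & ~~z)) & ~x): Łukasiewicz ¬ gives 1 − 0.09 = 0.91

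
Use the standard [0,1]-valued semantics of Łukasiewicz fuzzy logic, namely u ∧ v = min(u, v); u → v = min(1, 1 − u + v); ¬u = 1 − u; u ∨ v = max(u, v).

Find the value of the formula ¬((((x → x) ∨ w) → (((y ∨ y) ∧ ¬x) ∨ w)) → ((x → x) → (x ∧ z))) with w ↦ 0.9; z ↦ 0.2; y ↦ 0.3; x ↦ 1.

(x → x): min(1, 1 − 1 + 1) = 1
((x → x) ∨ w) = max(1, 0.9) = 1
(y ∨ y) = max(0.3, 0.3) = 0.3
¬x: Łukasiewicz ¬ gives 1 − 1 = 0
((y ∨ y) ∧ ¬x) = min(0.3, 0) = 0
(((y ∨ y) ∧ ¬x) ∨ w) = max(0, 0.9) = 0.9
(((x → x) ∨ w) → (((y ∨ y) ∧ ¬x) ∨ w)): min(1, 1 − 1 + 0.9) = 0.9
(x → x): min(1, 1 − 1 + 1) = 1
(x ∧ z) = min(1, 0.2) = 0.2
((x → x) → (x ∧ z)): min(1, 1 − 1 + 0.2) = 0.2
((((x → x) ∨ w) → (((y ∨ y) ∧ ¬x) ∨ w)) → ((x → x) → (x ∧ z))): min(1, 1 − 0.9 + 0.2) = 0.3
¬((((x → x) ∨ w) → (((y ∨ y) ∧ ¬x) ∨ w)) → ((x → x) → (x ∧ z))): Łukasiewicz ¬ gives 1 − 0.3 = 0.7

0.70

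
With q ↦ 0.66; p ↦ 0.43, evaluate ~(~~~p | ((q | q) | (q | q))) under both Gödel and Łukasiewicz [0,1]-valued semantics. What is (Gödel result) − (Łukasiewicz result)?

Gödel evaluation:
  ~p: Gödel ¬ of 0.43 = 0 (operand ≠ 0)
  ~~p: Gödel ¬ of 0 = 1 (operand is 0)
  ~~~p: Gödel ¬ of 1 = 0 (operand ≠ 0)
  (q | q) = max(0.66, 0.66) = 0.66
  (q | q) = max(0.66, 0.66) = 0.66
  ((q | q) | (q | q)) = max(0.66, 0.66) = 0.66
  (~~~p | ((q | q) | (q | q))) = max(0, 0.66) = 0.66
  ~(~~~p | ((q | q) | (q | q))): Gödel ¬ of 0.66 = 0 (operand ≠ 0)
  Gödel value = 0
Łukasiewicz evaluation:
  ~p: Łukasiewicz ¬ gives 1 − 0.43 = 0.57
  ~~p: Łukasiewicz ¬ gives 1 − 0.57 = 0.43
  ~~~p: Łukasiewicz ¬ gives 1 − 0.43 = 0.57
  (q | q) = max(0.66, 0.66) = 0.66
  (q | q) = max(0.66, 0.66) = 0.66
  ((q | q) | (q | q)) = max(0.66, 0.66) = 0.66
  (~~~p | ((q | q) | (q | q))) = max(0.57, 0.66) = 0.66
  ~(~~~p | ((q | q) | (q | q))): Łukasiewicz ¬ gives 1 − 0.66 = 0.34
  Łukasiewicz value = 0.34
Difference: 0 − 0.34 = -0.34

-0.34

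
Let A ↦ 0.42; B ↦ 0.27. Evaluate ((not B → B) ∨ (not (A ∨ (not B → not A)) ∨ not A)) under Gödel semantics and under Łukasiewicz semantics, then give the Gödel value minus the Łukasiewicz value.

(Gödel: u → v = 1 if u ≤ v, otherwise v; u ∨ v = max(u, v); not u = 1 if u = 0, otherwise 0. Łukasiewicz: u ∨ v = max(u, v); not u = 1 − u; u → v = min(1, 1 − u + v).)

Gödel evaluation:
  not B: Gödel ¬ of 0.27 = 0 (operand ≠ 0)
  (not B → B): 0 ≤ 0.27, so result = 1
  not B: Gödel ¬ of 0.27 = 0 (operand ≠ 0)
  not A: Gödel ¬ of 0.42 = 0 (operand ≠ 0)
  (not B → not A): 0 ≤ 0, so result = 1
  (A ∨ (not B → not A)) = max(0.42, 1) = 1
  not (A ∨ (not B → not A)): Gödel ¬ of 1 = 0 (operand ≠ 0)
  not A: Gödel ¬ of 0.42 = 0 (operand ≠ 0)
  (not (A ∨ (not B → not A)) ∨ not A) = max(0, 0) = 0
  ((not B → B) ∨ (not (A ∨ (not B → not A)) ∨ not A)) = max(1, 0) = 1
  Gödel value = 1
Łukasiewicz evaluation:
  not B: Łukasiewicz ¬ gives 1 − 0.27 = 0.73
  (not B → B): min(1, 1 − 0.73 + 0.27) = 0.54
  not B: Łukasiewicz ¬ gives 1 − 0.27 = 0.73
  not A: Łukasiewicz ¬ gives 1 − 0.42 = 0.58
  (not B → not A): min(1, 1 − 0.73 + 0.58) = 0.85
  (A ∨ (not B → not A)) = max(0.42, 0.85) = 0.85
  not (A ∨ (not B → not A)): Łukasiewicz ¬ gives 1 − 0.85 = 0.15
  not A: Łukasiewicz ¬ gives 1 − 0.42 = 0.58
  (not (A ∨ (not B → not A)) ∨ not A) = max(0.15, 0.58) = 0.58
  ((not B → B) ∨ (not (A ∨ (not B → not A)) ∨ not A)) = max(0.54, 0.58) = 0.58
  Łukasiewicz value = 0.58
Difference: 1 − 0.58 = 0.42

0.42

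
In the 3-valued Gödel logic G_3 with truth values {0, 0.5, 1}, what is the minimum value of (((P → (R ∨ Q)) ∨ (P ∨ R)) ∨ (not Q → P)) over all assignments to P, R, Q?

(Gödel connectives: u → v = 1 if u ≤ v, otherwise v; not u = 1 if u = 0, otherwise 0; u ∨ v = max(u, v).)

0.50

The minimum is attained at P = 0.5, R = 0, Q = 0:
  (R ∨ Q) = max(0, 0) = 0
  (P → (R ∨ Q)): 0.5 > 0, so result = 0
  (P ∨ R) = max(0.5, 0) = 0.5
  ((P → (R ∨ Q)) ∨ (P ∨ R)) = max(0, 0.5) = 0.5
  not Q: Gödel ¬ of 0 = 1 (operand is 0)
  (not Q → P): 1 > 0.5, so result = 0.5
  (((P → (R ∨ Q)) ∨ (P ∨ R)) ∨ (not Q → P)) = max(0.5, 0.5) = 0.5
Checking all 27 assignments confirms none give a value below 0.50.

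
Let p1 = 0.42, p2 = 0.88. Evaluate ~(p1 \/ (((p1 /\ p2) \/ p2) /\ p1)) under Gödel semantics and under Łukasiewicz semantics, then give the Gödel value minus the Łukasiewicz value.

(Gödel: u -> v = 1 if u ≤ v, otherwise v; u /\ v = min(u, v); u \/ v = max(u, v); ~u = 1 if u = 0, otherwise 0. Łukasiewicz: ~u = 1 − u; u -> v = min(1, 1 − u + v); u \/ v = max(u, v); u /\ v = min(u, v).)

-0.58

Gödel evaluation:
  (p1 /\ p2) = min(0.42, 0.88) = 0.42
  ((p1 /\ p2) \/ p2) = max(0.42, 0.88) = 0.88
  (((p1 /\ p2) \/ p2) /\ p1) = min(0.88, 0.42) = 0.42
  (p1 \/ (((p1 /\ p2) \/ p2) /\ p1)) = max(0.42, 0.42) = 0.42
  ~(p1 \/ (((p1 /\ p2) \/ p2) /\ p1)): Gödel ¬ of 0.42 = 0 (operand ≠ 0)
  Gödel value = 0
Łukasiewicz evaluation:
  (p1 /\ p2) = min(0.42, 0.88) = 0.42
  ((p1 /\ p2) \/ p2) = max(0.42, 0.88) = 0.88
  (((p1 /\ p2) \/ p2) /\ p1) = min(0.88, 0.42) = 0.42
  (p1 \/ (((p1 /\ p2) \/ p2) /\ p1)) = max(0.42, 0.42) = 0.42
  ~(p1 \/ (((p1 /\ p2) \/ p2) /\ p1)): Łukasiewicz ¬ gives 1 − 0.42 = 0.58
  Łukasiewicz value = 0.58
Difference: 0 − 0.58 = -0.58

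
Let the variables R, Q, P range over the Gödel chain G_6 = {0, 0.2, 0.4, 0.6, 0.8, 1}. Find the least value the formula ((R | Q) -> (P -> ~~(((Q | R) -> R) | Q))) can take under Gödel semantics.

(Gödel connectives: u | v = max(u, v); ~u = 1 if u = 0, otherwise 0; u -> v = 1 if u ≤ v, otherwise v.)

Every assignment gives 1. For instance at R = 0, Q = 0, P = 0:
  (R | Q) = max(0, 0) = 0
  (Q | R) = max(0, 0) = 0
  ((Q | R) -> R): 0 ≤ 0, so result = 1
  (((Q | R) -> R) | Q) = max(1, 0) = 1
  ~(((Q | R) -> R) | Q): Gödel ¬ of 1 = 0 (operand ≠ 0)
  ~~(((Q | R) -> R) | Q): Gödel ¬ of 0 = 1 (operand is 0)
  (P -> ~~(((Q | R) -> R) | Q)): 0 ≤ 1, so result = 1
  ((R | Q) -> (P -> ~~(((Q | R) -> R) | Q))): 0 ≤ 1, so result = 1
All 216 assignments give value 1 — the formula is a G_6-tautology.

1.00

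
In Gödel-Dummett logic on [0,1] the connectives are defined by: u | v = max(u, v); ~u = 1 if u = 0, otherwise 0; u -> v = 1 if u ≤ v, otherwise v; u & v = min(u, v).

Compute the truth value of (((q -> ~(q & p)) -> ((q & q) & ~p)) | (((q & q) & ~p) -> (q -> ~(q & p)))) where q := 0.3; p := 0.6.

(q & p) = min(0.3, 0.6) = 0.3
~(q & p): Gödel ¬ of 0.3 = 0 (operand ≠ 0)
(q -> ~(q & p)): 0.3 > 0, so result = 0
(q & q) = min(0.3, 0.3) = 0.3
~p: Gödel ¬ of 0.6 = 0 (operand ≠ 0)
((q & q) & ~p) = min(0.3, 0) = 0
((q -> ~(q & p)) -> ((q & q) & ~p)): 0 ≤ 0, so result = 1
(q & q) = min(0.3, 0.3) = 0.3
~p: Gödel ¬ of 0.6 = 0 (operand ≠ 0)
((q & q) & ~p) = min(0.3, 0) = 0
(q & p) = min(0.3, 0.6) = 0.3
~(q & p): Gödel ¬ of 0.3 = 0 (operand ≠ 0)
(q -> ~(q & p)): 0.3 > 0, so result = 0
(((q & q) & ~p) -> (q -> ~(q & p))): 0 ≤ 0, so result = 1
(((q -> ~(q & p)) -> ((q & q) & ~p)) | (((q & q) & ~p) -> (q -> ~(q & p)))) = max(1, 1) = 1

1.00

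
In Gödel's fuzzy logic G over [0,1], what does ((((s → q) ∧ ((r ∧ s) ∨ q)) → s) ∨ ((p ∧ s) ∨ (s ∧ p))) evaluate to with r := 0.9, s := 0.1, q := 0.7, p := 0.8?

0.10

(s → q): 0.1 ≤ 0.7, so result = 1
(r ∧ s) = min(0.9, 0.1) = 0.1
((r ∧ s) ∨ q) = max(0.1, 0.7) = 0.7
((s → q) ∧ ((r ∧ s) ∨ q)) = min(1, 0.7) = 0.7
(((s → q) ∧ ((r ∧ s) ∨ q)) → s): 0.7 > 0.1, so result = 0.1
(p ∧ s) = min(0.8, 0.1) = 0.1
(s ∧ p) = min(0.1, 0.8) = 0.1
((p ∧ s) ∨ (s ∧ p)) = max(0.1, 0.1) = 0.1
((((s → q) ∧ ((r ∧ s) ∨ q)) → s) ∨ ((p ∧ s) ∨ (s ∧ p))) = max(0.1, 0.1) = 0.1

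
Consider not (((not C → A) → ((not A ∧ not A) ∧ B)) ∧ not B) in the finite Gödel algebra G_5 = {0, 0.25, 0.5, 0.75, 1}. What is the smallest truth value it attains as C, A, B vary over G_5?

0.00

The minimum is attained at C = 0, A = 0, B = 0:
  not C: Gödel ¬ of 0 = 1 (operand is 0)
  (not C → A): 1 > 0, so result = 0
  not A: Gödel ¬ of 0 = 1 (operand is 0)
  not A: Gödel ¬ of 0 = 1 (operand is 0)
  (not A ∧ not A) = min(1, 1) = 1
  ((not A ∧ not A) ∧ B) = min(1, 0) = 0
  ((not C → A) → ((not A ∧ not A) ∧ B)): 0 ≤ 0, so result = 1
  not B: Gödel ¬ of 0 = 1 (operand is 0)
  (((not C → A) → ((not A ∧ not A) ∧ B)) ∧ not B) = min(1, 1) = 1
  not (((not C → A) → ((not A ∧ not A) ∧ B)) ∧ not B): Gödel ¬ of 1 = 0 (operand ≠ 0)
Checking all 125 assignments confirms none give a value below 0.00.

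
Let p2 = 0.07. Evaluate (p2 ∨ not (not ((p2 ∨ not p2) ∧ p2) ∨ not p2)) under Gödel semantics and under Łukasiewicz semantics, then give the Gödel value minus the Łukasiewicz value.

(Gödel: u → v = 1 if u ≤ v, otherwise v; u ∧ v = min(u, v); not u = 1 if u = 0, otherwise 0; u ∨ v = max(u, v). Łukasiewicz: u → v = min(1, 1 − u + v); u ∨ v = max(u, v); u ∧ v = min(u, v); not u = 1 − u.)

Gödel evaluation:
  not p2: Gödel ¬ of 0.07 = 0 (operand ≠ 0)
  (p2 ∨ not p2) = max(0.07, 0) = 0.07
  ((p2 ∨ not p2) ∧ p2) = min(0.07, 0.07) = 0.07
  not ((p2 ∨ not p2) ∧ p2): Gödel ¬ of 0.07 = 0 (operand ≠ 0)
  not p2: Gödel ¬ of 0.07 = 0 (operand ≠ 0)
  (not ((p2 ∨ not p2) ∧ p2) ∨ not p2) = max(0, 0) = 0
  not (not ((p2 ∨ not p2) ∧ p2) ∨ not p2): Gödel ¬ of 0 = 1 (operand is 0)
  (p2 ∨ not (not ((p2 ∨ not p2) ∧ p2) ∨ not p2)) = max(0.07, 1) = 1
  Gödel value = 1
Łukasiewicz evaluation:
  not p2: Łukasiewicz ¬ gives 1 − 0.07 = 0.93
  (p2 ∨ not p2) = max(0.07, 0.93) = 0.93
  ((p2 ∨ not p2) ∧ p2) = min(0.93, 0.07) = 0.07
  not ((p2 ∨ not p2) ∧ p2): Łukasiewicz ¬ gives 1 − 0.07 = 0.93
  not p2: Łukasiewicz ¬ gives 1 − 0.07 = 0.93
  (not ((p2 ∨ not p2) ∧ p2) ∨ not p2) = max(0.93, 0.93) = 0.93
  not (not ((p2 ∨ not p2) ∧ p2) ∨ not p2): Łukasiewicz ¬ gives 1 − 0.93 = 0.07
  (p2 ∨ not (not ((p2 ∨ not p2) ∧ p2) ∨ not p2)) = max(0.07, 0.07) = 0.07
  Łukasiewicz value = 0.07
Difference: 1 − 0.07 = 0.93

0.93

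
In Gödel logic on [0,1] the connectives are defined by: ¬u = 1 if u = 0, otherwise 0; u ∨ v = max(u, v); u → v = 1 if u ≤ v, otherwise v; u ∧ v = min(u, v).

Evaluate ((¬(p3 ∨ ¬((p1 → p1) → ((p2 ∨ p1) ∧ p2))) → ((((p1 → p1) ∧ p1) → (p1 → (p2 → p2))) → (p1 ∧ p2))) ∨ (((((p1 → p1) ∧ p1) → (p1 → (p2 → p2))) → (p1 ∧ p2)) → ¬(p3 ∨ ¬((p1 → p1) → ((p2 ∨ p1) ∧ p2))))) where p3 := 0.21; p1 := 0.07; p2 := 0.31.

1.00

(p1 → p1): 0.07 ≤ 0.07, so result = 1
(p2 ∨ p1) = max(0.31, 0.07) = 0.31
((p2 ∨ p1) ∧ p2) = min(0.31, 0.31) = 0.31
((p1 → p1) → ((p2 ∨ p1) ∧ p2)): 1 > 0.31, so result = 0.31
¬((p1 → p1) → ((p2 ∨ p1) ∧ p2)): Gödel ¬ of 0.31 = 0 (operand ≠ 0)
(p3 ∨ ¬((p1 → p1) → ((p2 ∨ p1) ∧ p2))) = max(0.21, 0) = 0.21
¬(p3 ∨ ¬((p1 → p1) → ((p2 ∨ p1) ∧ p2))): Gödel ¬ of 0.21 = 0 (operand ≠ 0)
(p1 → p1): 0.07 ≤ 0.07, so result = 1
((p1 → p1) ∧ p1) = min(1, 0.07) = 0.07
(p2 → p2): 0.31 ≤ 0.31, so result = 1
(p1 → (p2 → p2)): 0.07 ≤ 1, so result = 1
(((p1 → p1) ∧ p1) → (p1 → (p2 → p2))): 0.07 ≤ 1, so result = 1
(p1 ∧ p2) = min(0.07, 0.31) = 0.07
((((p1 → p1) ∧ p1) → (p1 → (p2 → p2))) → (p1 ∧ p2)): 1 > 0.07, so result = 0.07
(¬(p3 ∨ ¬((p1 → p1) → ((p2 ∨ p1) ∧ p2))) → ((((p1 → p1) ∧ p1) → (p1 → (p2 → p2))) → (p1 ∧ p2))): 0 ≤ 0.07, so result = 1
(p1 → p1): 0.07 ≤ 0.07, so result = 1
((p1 → p1) ∧ p1) = min(1, 0.07) = 0.07
(p2 → p2): 0.31 ≤ 0.31, so result = 1
(p1 → (p2 → p2)): 0.07 ≤ 1, so result = 1
(((p1 → p1) ∧ p1) → (p1 → (p2 → p2))): 0.07 ≤ 1, so result = 1
(p1 ∧ p2) = min(0.07, 0.31) = 0.07
((((p1 → p1) ∧ p1) → (p1 → (p2 → p2))) → (p1 ∧ p2)): 1 > 0.07, so result = 0.07
(p1 → p1): 0.07 ≤ 0.07, so result = 1
(p2 ∨ p1) = max(0.31, 0.07) = 0.31
((p2 ∨ p1) ∧ p2) = min(0.31, 0.31) = 0.31
((p1 → p1) → ((p2 ∨ p1) ∧ p2)): 1 > 0.31, so result = 0.31
¬((p1 → p1) → ((p2 ∨ p1) ∧ p2)): Gödel ¬ of 0.31 = 0 (operand ≠ 0)
(p3 ∨ ¬((p1 → p1) → ((p2 ∨ p1) ∧ p2))) = max(0.21, 0) = 0.21
¬(p3 ∨ ¬((p1 → p1) → ((p2 ∨ p1) ∧ p2))): Gödel ¬ of 0.21 = 0 (operand ≠ 0)
(((((p1 → p1) ∧ p1) → (p1 → (p2 → p2))) → (p1 ∧ p2)) → ¬(p3 ∨ ¬((p1 → p1) → ((p2 ∨ p1) ∧ p2)))): 0.07 > 0, so result = 0
((¬(p3 ∨ ¬((p1 → p1) → ((p2 ∨ p1) ∧ p2))) → ((((p1 → p1) ∧ p1) → (p1 → (p2 → p2))) → (p1 ∧ p2))) ∨ (((((p1 → p1) ∧ p1) → (p1 → (p2 → p2))) → (p1 ∧ p2)) → ¬(p3 ∨ ¬((p1 → p1) → ((p2 ∨ p1) ∧ p2))))) = max(1, 0) = 1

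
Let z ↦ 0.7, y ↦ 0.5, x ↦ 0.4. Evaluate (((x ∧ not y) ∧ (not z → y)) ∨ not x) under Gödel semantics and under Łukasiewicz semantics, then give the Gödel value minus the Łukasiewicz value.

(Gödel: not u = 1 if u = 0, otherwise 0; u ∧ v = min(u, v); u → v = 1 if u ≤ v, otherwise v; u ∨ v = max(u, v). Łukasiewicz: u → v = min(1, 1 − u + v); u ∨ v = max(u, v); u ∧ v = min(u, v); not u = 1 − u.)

-0.60

Gödel evaluation:
  not y: Gödel ¬ of 0.5 = 0 (operand ≠ 0)
  (x ∧ not y) = min(0.4, 0) = 0
  not z: Gödel ¬ of 0.7 = 0 (operand ≠ 0)
  (not z → y): 0 ≤ 0.5, so result = 1
  ((x ∧ not y) ∧ (not z → y)) = min(0, 1) = 0
  not x: Gödel ¬ of 0.4 = 0 (operand ≠ 0)
  (((x ∧ not y) ∧ (not z → y)) ∨ not x) = max(0, 0) = 0
  Gödel value = 0
Łukasiewicz evaluation:
  not y: Łukasiewicz ¬ gives 1 − 0.5 = 0.5
  (x ∧ not y) = min(0.4, 0.5) = 0.4
  not z: Łukasiewicz ¬ gives 1 − 0.7 = 0.3
  (not z → y): min(1, 1 − 0.3 + 0.5) = 1
  ((x ∧ not y) ∧ (not z → y)) = min(0.4, 1) = 0.4
  not x: Łukasiewicz ¬ gives 1 − 0.4 = 0.6
  (((x ∧ not y) ∧ (not z → y)) ∨ not x) = max(0.4, 0.6) = 0.6
  Łukasiewicz value = 0.6
Difference: 0 − 0.6 = -0.60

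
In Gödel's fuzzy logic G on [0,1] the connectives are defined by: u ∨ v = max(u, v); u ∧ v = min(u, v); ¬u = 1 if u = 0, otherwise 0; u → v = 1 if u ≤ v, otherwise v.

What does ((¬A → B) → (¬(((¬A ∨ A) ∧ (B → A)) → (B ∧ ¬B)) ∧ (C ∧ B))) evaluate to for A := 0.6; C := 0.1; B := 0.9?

0.10

¬A: Gödel ¬ of 0.6 = 0 (operand ≠ 0)
(¬A → B): 0 ≤ 0.9, so result = 1
¬A: Gödel ¬ of 0.6 = 0 (operand ≠ 0)
(¬A ∨ A) = max(0, 0.6) = 0.6
(B → A): 0.9 > 0.6, so result = 0.6
((¬A ∨ A) ∧ (B → A)) = min(0.6, 0.6) = 0.6
¬B: Gödel ¬ of 0.9 = 0 (operand ≠ 0)
(B ∧ ¬B) = min(0.9, 0) = 0
(((¬A ∨ A) ∧ (B → A)) → (B ∧ ¬B)): 0.6 > 0, so result = 0
¬(((¬A ∨ A) ∧ (B → A)) → (B ∧ ¬B)): Gödel ¬ of 0 = 1 (operand is 0)
(C ∧ B) = min(0.1, 0.9) = 0.1
(¬(((¬A ∨ A) ∧ (B → A)) → (B ∧ ¬B)) ∧ (C ∧ B)) = min(1, 0.1) = 0.1
((¬A → B) → (¬(((¬A ∨ A) ∧ (B → A)) → (B ∧ ¬B)) ∧ (C ∧ B))): 1 > 0.1, so result = 0.1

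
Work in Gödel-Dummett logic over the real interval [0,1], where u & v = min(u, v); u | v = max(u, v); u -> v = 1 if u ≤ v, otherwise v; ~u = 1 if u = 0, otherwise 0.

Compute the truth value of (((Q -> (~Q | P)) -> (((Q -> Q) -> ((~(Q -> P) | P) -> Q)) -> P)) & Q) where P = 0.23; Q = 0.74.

0.74

~Q: Gödel ¬ of 0.74 = 0 (operand ≠ 0)
(~Q | P) = max(0, 0.23) = 0.23
(Q -> (~Q | P)): 0.74 > 0.23, so result = 0.23
(Q -> Q): 0.74 ≤ 0.74, so result = 1
(Q -> P): 0.74 > 0.23, so result = 0.23
~(Q -> P): Gödel ¬ of 0.23 = 0 (operand ≠ 0)
(~(Q -> P) | P) = max(0, 0.23) = 0.23
((~(Q -> P) | P) -> Q): 0.23 ≤ 0.74, so result = 1
((Q -> Q) -> ((~(Q -> P) | P) -> Q)): 1 ≤ 1, so result = 1
(((Q -> Q) -> ((~(Q -> P) | P) -> Q)) -> P): 1 > 0.23, so result = 0.23
((Q -> (~Q | P)) -> (((Q -> Q) -> ((~(Q -> P) | P) -> Q)) -> P)): 0.23 ≤ 0.23, so result = 1
(((Q -> (~Q | P)) -> (((Q -> Q) -> ((~(Q -> P) | P) -> Q)) -> P)) & Q) = min(1, 0.74) = 0.74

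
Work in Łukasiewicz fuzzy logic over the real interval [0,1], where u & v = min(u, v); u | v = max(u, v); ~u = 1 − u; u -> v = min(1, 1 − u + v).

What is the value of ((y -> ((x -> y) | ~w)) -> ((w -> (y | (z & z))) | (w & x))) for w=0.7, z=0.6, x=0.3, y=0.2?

(x -> y): min(1, 1 − 0.3 + 0.2) = 0.9
~w: Łukasiewicz ¬ gives 1 − 0.7 = 0.3
((x -> y) | ~w) = max(0.9, 0.3) = 0.9
(y -> ((x -> y) | ~w)): min(1, 1 − 0.2 + 0.9) = 1
(z & z) = min(0.6, 0.6) = 0.6
(y | (z & z)) = max(0.2, 0.6) = 0.6
(w -> (y | (z & z))): min(1, 1 − 0.7 + 0.6) = 0.9
(w & x) = min(0.7, 0.3) = 0.3
((w -> (y | (z & z))) | (w & x)) = max(0.9, 0.3) = 0.9
((y -> ((x -> y) | ~w)) -> ((w -> (y | (z & z))) | (w & x))): min(1, 1 − 1 + 0.9) = 0.9

0.90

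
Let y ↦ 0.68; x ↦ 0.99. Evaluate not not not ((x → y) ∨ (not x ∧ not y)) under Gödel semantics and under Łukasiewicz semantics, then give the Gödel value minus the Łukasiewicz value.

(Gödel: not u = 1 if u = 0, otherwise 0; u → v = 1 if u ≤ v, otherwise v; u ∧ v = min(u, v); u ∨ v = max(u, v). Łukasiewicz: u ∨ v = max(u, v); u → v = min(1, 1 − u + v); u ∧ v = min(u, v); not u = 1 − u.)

Gödel evaluation:
  (x → y): 0.99 > 0.68, so result = 0.68
  not x: Gödel ¬ of 0.99 = 0 (operand ≠ 0)
  not y: Gödel ¬ of 0.68 = 0 (operand ≠ 0)
  (not x ∧ not y) = min(0, 0) = 0
  ((x → y) ∨ (not x ∧ not y)) = max(0.68, 0) = 0.68
  not ((x → y) ∨ (not x ∧ not y)): Gödel ¬ of 0.68 = 0 (operand ≠ 0)
  not not ((x → y) ∨ (not x ∧ not y)): Gödel ¬ of 0 = 1 (operand is 0)
  not not not ((x → y) ∨ (not x ∧ not y)): Gödel ¬ of 1 = 0 (operand ≠ 0)
  Gödel value = 0
Łukasiewicz evaluation:
  (x → y): min(1, 1 − 0.99 + 0.68) = 0.69
  not x: Łukasiewicz ¬ gives 1 − 0.99 = 0.01
  not y: Łukasiewicz ¬ gives 1 − 0.68 = 0.32
  (not x ∧ not y) = min(0.01, 0.32) = 0.01
  ((x → y) ∨ (not x ∧ not y)) = max(0.69, 0.01) = 0.69
  not ((x → y) ∨ (not x ∧ not y)): Łukasiewicz ¬ gives 1 − 0.69 = 0.31
  not not ((x → y) ∨ (not x ∧ not y)): Łukasiewicz ¬ gives 1 − 0.31 = 0.69
  not not not ((x → y) ∨ (not x ∧ not y)): Łukasiewicz ¬ gives 1 − 0.69 = 0.31
  Łukasiewicz value = 0.31
Difference: 0 − 0.31 = -0.31

-0.31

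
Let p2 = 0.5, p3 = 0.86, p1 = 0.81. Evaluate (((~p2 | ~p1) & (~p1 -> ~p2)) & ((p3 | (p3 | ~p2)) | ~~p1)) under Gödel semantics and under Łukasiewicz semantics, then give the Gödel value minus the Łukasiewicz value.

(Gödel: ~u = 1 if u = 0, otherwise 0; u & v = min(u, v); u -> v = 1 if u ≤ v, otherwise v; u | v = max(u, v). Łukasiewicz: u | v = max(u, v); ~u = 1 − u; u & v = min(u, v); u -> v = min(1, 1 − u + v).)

Gödel evaluation:
  ~p2: Gödel ¬ of 0.5 = 0 (operand ≠ 0)
  ~p1: Gödel ¬ of 0.81 = 0 (operand ≠ 0)
  (~p2 | ~p1) = max(0, 0) = 0
  ~p1: Gödel ¬ of 0.81 = 0 (operand ≠ 0)
  ~p2: Gödel ¬ of 0.5 = 0 (operand ≠ 0)
  (~p1 -> ~p2): 0 ≤ 0, so result = 1
  ((~p2 | ~p1) & (~p1 -> ~p2)) = min(0, 1) = 0
  ~p2: Gödel ¬ of 0.5 = 0 (operand ≠ 0)
  (p3 | ~p2) = max(0.86, 0) = 0.86
  (p3 | (p3 | ~p2)) = max(0.86, 0.86) = 0.86
  ~p1: Gödel ¬ of 0.81 = 0 (operand ≠ 0)
  ~~p1: Gödel ¬ of 0 = 1 (operand is 0)
  ((p3 | (p3 | ~p2)) | ~~p1) = max(0.86, 1) = 1
  (((~p2 | ~p1) & (~p1 -> ~p2)) & ((p3 | (p3 | ~p2)) | ~~p1)) = min(0, 1) = 0
  Gödel value = 0
Łukasiewicz evaluation:
  ~p2: Łukasiewicz ¬ gives 1 − 0.5 = 0.5
  ~p1: Łukasiewicz ¬ gives 1 − 0.81 = 0.19
  (~p2 | ~p1) = max(0.5, 0.19) = 0.5
  ~p1: Łukasiewicz ¬ gives 1 − 0.81 = 0.19
  ~p2: Łukasiewicz ¬ gives 1 − 0.5 = 0.5
  (~p1 -> ~p2): min(1, 1 − 0.19 + 0.5) = 1
  ((~p2 | ~p1) & (~p1 -> ~p2)) = min(0.5, 1) = 0.5
  ~p2: Łukasiewicz ¬ gives 1 − 0.5 = 0.5
  (p3 | ~p2) = max(0.86, 0.5) = 0.86
  (p3 | (p3 | ~p2)) = max(0.86, 0.86) = 0.86
  ~p1: Łukasiewicz ¬ gives 1 − 0.81 = 0.19
  ~~p1: Łukasiewicz ¬ gives 1 − 0.19 = 0.81
  ((p3 | (p3 | ~p2)) | ~~p1) = max(0.86, 0.81) = 0.86
  (((~p2 | ~p1) & (~p1 -> ~p2)) & ((p3 | (p3 | ~p2)) | ~~p1)) = min(0.5, 0.86) = 0.5
  Łukasiewicz value = 0.5
Difference: 0 − 0.5 = -0.50

-0.50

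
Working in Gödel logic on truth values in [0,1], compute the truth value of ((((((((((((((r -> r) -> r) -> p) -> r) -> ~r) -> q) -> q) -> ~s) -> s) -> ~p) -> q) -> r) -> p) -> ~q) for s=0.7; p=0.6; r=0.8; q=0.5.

(r -> r): 0.8 ≤ 0.8, so result = 1
((r -> r) -> r): 1 > 0.8, so result = 0.8
(((r -> r) -> r) -> p): 0.8 > 0.6, so result = 0.6
((((r -> r) -> r) -> p) -> r): 0.6 ≤ 0.8, so result = 1
~r: Gödel ¬ of 0.8 = 0 (operand ≠ 0)
(((((r -> r) -> r) -> p) -> r) -> ~r): 1 > 0, so result = 0
((((((r -> r) -> r) -> p) -> r) -> ~r) -> q): 0 ≤ 0.5, so result = 1
(((((((r -> r) -> r) -> p) -> r) -> ~r) -> q) -> q): 1 > 0.5, so result = 0.5
~s: Gödel ¬ of 0.7 = 0 (operand ≠ 0)
((((((((r -> r) -> r) -> p) -> r) -> ~r) -> q) -> q) -> ~s): 0.5 > 0, so result = 0
(((((((((r -> r) -> r) -> p) -> r) -> ~r) -> q) -> q) -> ~s) -> s): 0 ≤ 0.7, so result = 1
~p: Gödel ¬ of 0.6 = 0 (operand ≠ 0)
((((((((((r -> r) -> r) -> p) -> r) -> ~r) -> q) -> q) -> ~s) -> s) -> ~p): 1 > 0, so result = 0
(((((((((((r -> r) -> r) -> p) -> r) -> ~r) -> q) -> q) -> ~s) -> s) -> ~p) -> q): 0 ≤ 0.5, so result = 1
((((((((((((r -> r) -> r) -> p) -> r) -> ~r) -> q) -> q) -> ~s) -> s) -> ~p) -> q) -> r): 1 > 0.8, so result = 0.8
(((((((((((((r -> r) -> r) -> p) -> r) -> ~r) -> q) -> q) -> ~s) -> s) -> ~p) -> q) -> r) -> p): 0.8 > 0.6, so result = 0.6
~q: Gödel ¬ of 0.5 = 0 (operand ≠ 0)
((((((((((((((r -> r) -> r) -> p) -> r) -> ~r) -> q) -> q) -> ~s) -> s) -> ~p) -> q) -> r) -> p) -> ~q): 0.6 > 0, so result = 0

0.00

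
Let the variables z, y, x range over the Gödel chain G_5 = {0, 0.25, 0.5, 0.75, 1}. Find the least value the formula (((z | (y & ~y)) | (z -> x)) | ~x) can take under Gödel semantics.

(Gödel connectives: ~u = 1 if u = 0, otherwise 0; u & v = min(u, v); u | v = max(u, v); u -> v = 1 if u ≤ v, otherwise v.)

The minimum is attained at z = 0.5, y = 0, x = 0.25:
  ~y: Gödel ¬ of 0 = 1 (operand is 0)
  (y & ~y) = min(0, 1) = 0
  (z | (y & ~y)) = max(0.5, 0) = 0.5
  (z -> x): 0.5 > 0.25, so result = 0.25
  ((z | (y & ~y)) | (z -> x)) = max(0.5, 0.25) = 0.5
  ~x: Gödel ¬ of 0.25 = 0 (operand ≠ 0)
  (((z | (y & ~y)) | (z -> x)) | ~x) = max(0.5, 0) = 0.5
Checking all 125 assignments confirms none give a value below 0.50.

0.50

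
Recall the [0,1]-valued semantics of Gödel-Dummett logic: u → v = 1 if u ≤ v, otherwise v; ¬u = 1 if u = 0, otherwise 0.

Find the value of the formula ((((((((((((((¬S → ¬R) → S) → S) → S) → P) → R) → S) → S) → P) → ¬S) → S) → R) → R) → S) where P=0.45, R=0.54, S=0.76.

0.76

¬S: Gödel ¬ of 0.76 = 0 (operand ≠ 0)
¬R: Gödel ¬ of 0.54 = 0 (operand ≠ 0)
(¬S → ¬R): 0 ≤ 0, so result = 1
((¬S → ¬R) → S): 1 > 0.76, so result = 0.76
(((¬S → ¬R) → S) → S): 0.76 ≤ 0.76, so result = 1
((((¬S → ¬R) → S) → S) → S): 1 > 0.76, so result = 0.76
(((((¬S → ¬R) → S) → S) → S) → P): 0.76 > 0.45, so result = 0.45
((((((¬S → ¬R) → S) → S) → S) → P) → R): 0.45 ≤ 0.54, so result = 1
(((((((¬S → ¬R) → S) → S) → S) → P) → R) → S): 1 > 0.76, so result = 0.76
((((((((¬S → ¬R) → S) → S) → S) → P) → R) → S) → S): 0.76 ≤ 0.76, so result = 1
(((((((((¬S → ¬R) → S) → S) → S) → P) → R) → S) → S) → P): 1 > 0.45, so result = 0.45
¬S: Gödel ¬ of 0.76 = 0 (operand ≠ 0)
((((((((((¬S → ¬R) → S) → S) → S) → P) → R) → S) → S) → P) → ¬S): 0.45 > 0, so result = 0
(((((((((((¬S → ¬R) → S) → S) → S) → P) → R) → S) → S) → P) → ¬S) → S): 0 ≤ 0.76, so result = 1
((((((((((((¬S → ¬R) → S) → S) → S) → P) → R) → S) → S) → P) → ¬S) → S) → R): 1 > 0.54, so result = 0.54
(((((((((((((¬S → ¬R) → S) → S) → S) → P) → R) → S) → S) → P) → ¬S) → S) → R) → R): 0.54 ≤ 0.54, so result = 1
((((((((((((((¬S → ¬R) → S) → S) → S) → P) → R) → S) → S) → P) → ¬S) → S) → R) → R) → S): 1 > 0.76, so result = 0.76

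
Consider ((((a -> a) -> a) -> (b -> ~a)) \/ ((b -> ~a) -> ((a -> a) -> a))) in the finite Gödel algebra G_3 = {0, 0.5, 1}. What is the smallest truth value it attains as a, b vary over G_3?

Every assignment gives 1. For instance at a = 0, b = 0:
  (a -> a): 0 ≤ 0, so result = 1
  ((a -> a) -> a): 1 > 0, so result = 0
  ~a: Gödel ¬ of 0 = 1 (operand is 0)
  (b -> ~a): 0 ≤ 1, so result = 1
  (((a -> a) -> a) -> (b -> ~a)): 0 ≤ 1, so result = 1
  ~a: Gödel ¬ of 0 = 1 (operand is 0)
  (b -> ~a): 0 ≤ 1, so result = 1
  (a -> a): 0 ≤ 0, so result = 1
  ((a -> a) -> a): 1 > 0, so result = 0
  ((b -> ~a) -> ((a -> a) -> a)): 1 > 0, so result = 0
  ((((a -> a) -> a) -> (b -> ~a)) \/ ((b -> ~a) -> ((a -> a) -> a))) = max(1, 0) = 1
All 9 assignments give value 1 — the formula is a G_3-tautology.

1.00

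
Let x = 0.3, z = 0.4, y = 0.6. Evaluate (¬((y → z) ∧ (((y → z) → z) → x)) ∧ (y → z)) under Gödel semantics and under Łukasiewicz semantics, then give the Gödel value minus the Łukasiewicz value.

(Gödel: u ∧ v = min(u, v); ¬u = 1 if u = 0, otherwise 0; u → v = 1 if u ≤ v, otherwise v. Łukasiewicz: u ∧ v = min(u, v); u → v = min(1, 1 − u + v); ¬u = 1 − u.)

-0.30

Gödel evaluation:
  (y → z): 0.6 > 0.4, so result = 0.4
  (y → z): 0.6 > 0.4, so result = 0.4
  ((y → z) → z): 0.4 ≤ 0.4, so result = 1
  (((y → z) → z) → x): 1 > 0.3, so result = 0.3
  ((y → z) ∧ (((y → z) → z) → x)) = min(0.4, 0.3) = 0.3
  ¬((y → z) ∧ (((y → z) → z) → x)): Gödel ¬ of 0.3 = 0 (operand ≠ 0)
  (y → z): 0.6 > 0.4, so result = 0.4
  (¬((y → z) ∧ (((y → z) → z) → x)) ∧ (y → z)) = min(0, 0.4) = 0
  Gödel value = 0
Łukasiewicz evaluation:
  (y → z): min(1, 1 − 0.6 + 0.4) = 0.8
  (y → z): min(1, 1 − 0.6 + 0.4) = 0.8
  ((y → z) → z): min(1, 1 − 0.8 + 0.4) = 0.6
  (((y → z) → z) → x): min(1, 1 − 0.6 + 0.3) = 0.7
  ((y → z) ∧ (((y → z) → z) → x)) = min(0.8, 0.7) = 0.7
  ¬((y → z) ∧ (((y → z) → z) → x)): Łukasiewicz ¬ gives 1 − 0.7 = 0.3
  (y → z): min(1, 1 − 0.6 + 0.4) = 0.8
  (¬((y → z) ∧ (((y → z) → z) → x)) ∧ (y → z)) = min(0.3, 0.8) = 0.3
  Łukasiewicz value = 0.3
Difference: 0 − 0.3 = -0.30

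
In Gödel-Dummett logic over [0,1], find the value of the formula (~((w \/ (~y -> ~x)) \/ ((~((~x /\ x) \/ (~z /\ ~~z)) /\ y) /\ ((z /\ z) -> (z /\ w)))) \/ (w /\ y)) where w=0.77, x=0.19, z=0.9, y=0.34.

~y: Gödel ¬ of 0.34 = 0 (operand ≠ 0)
~x: Gödel ¬ of 0.19 = 0 (operand ≠ 0)
(~y -> ~x): 0 ≤ 0, so result = 1
(w \/ (~y -> ~x)) = max(0.77, 1) = 1
~x: Gödel ¬ of 0.19 = 0 (operand ≠ 0)
(~x /\ x) = min(0, 0.19) = 0
~z: Gödel ¬ of 0.9 = 0 (operand ≠ 0)
~z: Gödel ¬ of 0.9 = 0 (operand ≠ 0)
~~z: Gödel ¬ of 0 = 1 (operand is 0)
(~z /\ ~~z) = min(0, 1) = 0
((~x /\ x) \/ (~z /\ ~~z)) = max(0, 0) = 0
~((~x /\ x) \/ (~z /\ ~~z)): Gödel ¬ of 0 = 1 (operand is 0)
(~((~x /\ x) \/ (~z /\ ~~z)) /\ y) = min(1, 0.34) = 0.34
(z /\ z) = min(0.9, 0.9) = 0.9
(z /\ w) = min(0.9, 0.77) = 0.77
((z /\ z) -> (z /\ w)): 0.9 > 0.77, so result = 0.77
((~((~x /\ x) \/ (~z /\ ~~z)) /\ y) /\ ((z /\ z) -> (z /\ w))) = min(0.34, 0.77) = 0.34
((w \/ (~y -> ~x)) \/ ((~((~x /\ x) \/ (~z /\ ~~z)) /\ y) /\ ((z /\ z) -> (z /\ w)))) = max(1, 0.34) = 1
~((w \/ (~y -> ~x)) \/ ((~((~x /\ x) \/ (~z /\ ~~z)) /\ y) /\ ((z /\ z) -> (z /\ w)))): Gödel ¬ of 1 = 0 (operand ≠ 0)
(w /\ y) = min(0.77, 0.34) = 0.34
(~((w \/ (~y -> ~x)) \/ ((~((~x /\ x) \/ (~z /\ ~~z)) /\ y) /\ ((z /\ z) -> (z /\ w)))) \/ (w /\ y)) = max(0, 0.34) = 0.34

0.34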